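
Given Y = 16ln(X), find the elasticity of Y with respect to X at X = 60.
Elasticity = 1/ln(60) ≈ 0.2442

Elasticity = (dY/dX) · (X/Y)

dY/dX = 16/X
At X = 60: dY/dX = 4/15, Y = 16·ln(60)

Elasticity = (4/15) · (60 / (16·ln(60))) = 1/ln(60) ≈ 0.2442

Interpretation: for a small percentage change in X, the percentage change in Y is approximately 0.24 times as large.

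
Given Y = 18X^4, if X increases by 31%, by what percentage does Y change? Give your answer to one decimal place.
194.5%

For Y = 18X^4:
If X → X(1 + 0.31)
Then Y → Y · (1 + 0.31)^4
     ≈ Y · 2.9450

Percentage change = ((1 + 0.31)^4 − 1) × 100% ≈ 194.5%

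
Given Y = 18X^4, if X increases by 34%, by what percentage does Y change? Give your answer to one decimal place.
222.4%

For Y = 18X^4:
If X → X(1 + 0.34)
Then Y → Y · (1 + 0.34)^4
     ≈ Y · 3.2242

Percentage change = ((1 + 0.34)^4 − 1) × 100% ≈ 222.4%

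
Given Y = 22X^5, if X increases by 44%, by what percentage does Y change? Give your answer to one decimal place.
519.2%

For Y = 22X^5:
If X → X(1 + 0.44)
Then Y → Y · (1 + 0.44)^5
     ≈ Y · 6.1917

Percentage change = ((1 + 0.44)^5 − 1) × 100% ≈ 519.2%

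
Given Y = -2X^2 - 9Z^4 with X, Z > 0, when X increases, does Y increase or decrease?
Y decreases

Taking the partial derivative:
∂Y/∂X = -4X

∂Y/∂X = -4X < 0 (assuming positive values)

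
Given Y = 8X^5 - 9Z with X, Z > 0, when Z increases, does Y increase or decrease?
Y decreases

Taking the partial derivative:
∂Y/∂Z = -9

∂Y/∂Z = -9 < 0 (assuming positive values)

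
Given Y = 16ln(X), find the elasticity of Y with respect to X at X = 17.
Elasticity = 1/ln(17) ≈ 0.3530

Elasticity = (dY/dX) · (X/Y)

dY/dX = 16/X
At X = 17: dY/dX = 16/17, Y = 16·ln(17)

Elasticity = (16/17) · (17 / (16·ln(17))) = 1/ln(17) ≈ 0.3530

Interpretation: for a small percentage change in X, the percentage change in Y is approximately 0.35 times as large.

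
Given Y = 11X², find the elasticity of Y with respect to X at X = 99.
Elasticity = 2

Elasticity = (dY/dX) · (X/Y)

dY/dX = 22·X
At X = 99: dY/dX = 2178, Y = 107811

Elasticity = 2178 · (99 / 107811) = 2

Interpretation: for a small percentage change in X, the percentage change in Y is approximately 2.00 times as large.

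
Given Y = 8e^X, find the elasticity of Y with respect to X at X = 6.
Elasticity = 6

Elasticity = (dY/dX) · (X/Y)

dY/dX = 8·e^X
At X = 6: dY/dX = 8·e^6, Y = 8·e^6

Elasticity = (8·e^6) · (6 / (8·e^6)) = 6

Interpretation: for a small percentage change in X, the percentage change in Y is approximately 6.00 times as large.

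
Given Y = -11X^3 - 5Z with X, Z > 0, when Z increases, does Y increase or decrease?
Y decreases

Taking the partial derivative:
∂Y/∂Z = -5

∂Y/∂Z = -5 < 0 (assuming positive values)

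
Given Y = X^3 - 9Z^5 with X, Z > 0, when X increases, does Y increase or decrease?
Y increases

Taking the partial derivative:
∂Y/∂X = 3X^2

∂Y/∂X = 3X^2 > 0 (assuming positive values)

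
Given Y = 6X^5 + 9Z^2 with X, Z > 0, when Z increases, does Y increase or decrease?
Y increases

Taking the partial derivative:
∂Y/∂Z = 18Z

∂Y/∂Z = 18Z > 0 (assuming positive values)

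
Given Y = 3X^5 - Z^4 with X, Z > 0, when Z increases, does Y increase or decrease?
Y decreases

Taking the partial derivative:
∂Y/∂Z = -4Z^3

∂Y/∂Z = -4Z^3 < 0 (assuming positive values)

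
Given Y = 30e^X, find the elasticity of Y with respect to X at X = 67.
Elasticity = 67

Elasticity = (dY/dX) · (X/Y)

dY/dX = 30·e^X
At X = 67: dY/dX = 30·e^67, Y = 30·e^67

Elasticity = (30·e^67) · (67 / (30·e^67)) = 67

Interpretation: for a small percentage change in X, the percentage change in Y is approximately 67.00 times as large.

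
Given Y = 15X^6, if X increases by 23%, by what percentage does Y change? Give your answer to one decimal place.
246.3%

For Y = 15X^6:
If X → X(1 + 0.23)
Then Y → Y · (1 + 0.23)^6
     ≈ Y · 3.4628

Percentage change = ((1 + 0.23)^6 − 1) × 100% ≈ 246.3%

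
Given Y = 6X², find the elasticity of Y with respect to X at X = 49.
Elasticity = 2

Elasticity = (dY/dX) · (X/Y)

dY/dX = 12·X
At X = 49: dY/dX = 588, Y = 14406

Elasticity = 588 · (49 / 14406) = 2

Interpretation: for a small percentage change in X, the percentage change in Y is approximately 2.00 times as large.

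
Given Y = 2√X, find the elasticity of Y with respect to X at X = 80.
Elasticity = 1/2

Elasticity = (dY/dX) · (X/Y)

dY/dX = 1/√X
At X = 80: dY/dX = √5/20, Y = 8·√5

Elasticity = (√5/20) · (80 / (8·√5)) = 1/2

Interpretation: for a small percentage change in X, the percentage change in Y is approximately 0.50 times as large.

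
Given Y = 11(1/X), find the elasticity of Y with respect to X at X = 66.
Elasticity = -1

Elasticity = (dY/dX) · (X/Y)

dY/dX = -11/X²
At X = 66: dY/dX = -1/396, Y = 1/6

Elasticity = (-1/396) · (66 / (1/6)) = -1

Interpretation: for a small percentage change in X, the percentage change in Y is approximately -1.00 times as large.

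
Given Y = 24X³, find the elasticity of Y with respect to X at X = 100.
Elasticity = 3

Elasticity = (dY/dX) · (X/Y)

dY/dX = 72·X²
At X = 100: dY/dX = 720000, Y = 24000000

Elasticity = 720000 · (100 / 24000000) = 3

Interpretation: for a small percentage change in X, the percentage change in Y is approximately 3.00 times as large.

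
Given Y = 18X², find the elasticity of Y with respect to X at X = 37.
Elasticity = 2

Elasticity = (dY/dX) · (X/Y)

dY/dX = 36·X
At X = 37: dY/dX = 1332, Y = 24642

Elasticity = 1332 · (37 / 24642) = 2

Interpretation: for a small percentage change in X, the percentage change in Y is approximately 2.00 times as large.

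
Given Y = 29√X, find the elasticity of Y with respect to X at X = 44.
Elasticity = 1/2

Elasticity = (dY/dX) · (X/Y)

dY/dX = 29/(2·√X)
At X = 44: dY/dX = 29·√11/44, Y = 58·√11

Elasticity = (29·√11/44) · (44 / (58·√11)) = 1/2

Interpretation: for a small percentage change in X, the percentage change in Y is approximately 0.50 times as large.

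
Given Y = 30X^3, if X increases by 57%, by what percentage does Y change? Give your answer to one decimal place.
287.0%

For Y = 30X^3:
If X → X(1 + 0.57)
Then Y → Y · (1 + 0.57)^3
     ≈ Y · 3.8699

Percentage change = ((1 + 0.57)^3 − 1) × 100% ≈ 287.0%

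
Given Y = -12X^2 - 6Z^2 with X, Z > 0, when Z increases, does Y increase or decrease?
Y decreases

Taking the partial derivative:
∂Y/∂Z = -12Z

∂Y/∂Z = -12Z < 0 (assuming positive values)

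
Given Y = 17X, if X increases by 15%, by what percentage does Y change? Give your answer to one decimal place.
15.0%

For Y = 17X:
If X → X(1 + 0.15)
Then Y → Y · (1 + 0.15)^1
     = Y · 1.1500

Percentage change = ((1 + 0.15)^1 − 1) × 100% = 15.0%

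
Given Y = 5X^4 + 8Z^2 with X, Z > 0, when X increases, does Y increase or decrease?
Y increases

Taking the partial derivative:
∂Y/∂X = 20X^3

∂Y/∂X = 20X^3 > 0 (assuming positive values)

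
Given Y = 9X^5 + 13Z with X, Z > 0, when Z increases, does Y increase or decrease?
Y increases

Taking the partial derivative:
∂Y/∂Z = 13

∂Y/∂Z = 13 > 0 (assuming positive values)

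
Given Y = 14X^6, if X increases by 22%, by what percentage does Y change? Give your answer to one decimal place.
229.7%

For Y = 14X^6:
If X → X(1 + 0.22)
Then Y → Y · (1 + 0.22)^6
     ≈ Y · 3.2973

Percentage change = ((1 + 0.22)^6 − 1) × 100% ≈ 229.7%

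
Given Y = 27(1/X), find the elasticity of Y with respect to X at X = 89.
Elasticity = -1

Elasticity = (dY/dX) · (X/Y)

dY/dX = -27/X²
At X = 89: dY/dX = -27/7921, Y = 27/89

Elasticity = (-27/7921) · (89 / (27/89)) = -1

Interpretation: for a small percentage change in X, the percentage change in Y is approximately -1.00 times as large.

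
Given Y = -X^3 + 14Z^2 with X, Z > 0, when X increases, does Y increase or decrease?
Y decreases

Taking the partial derivative:
∂Y/∂X = -3X^2

∂Y/∂X = -3X^2 < 0 (assuming positive values)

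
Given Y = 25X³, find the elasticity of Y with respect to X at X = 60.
Elasticity = 3

Elasticity = (dY/dX) · (X/Y)

dY/dX = 75·X²
At X = 60: dY/dX = 270000, Y = 5400000

Elasticity = 270000 · (60 / 5400000) = 3

Interpretation: for a small percentage change in X, the percentage change in Y is approximately 3.00 times as large.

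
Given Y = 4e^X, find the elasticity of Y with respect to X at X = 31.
Elasticity = 31

Elasticity = (dY/dX) · (X/Y)

dY/dX = 4·e^X
At X = 31: dY/dX = 4·e^31, Y = 4·e^31

Elasticity = (4·e^31) · (31 / (4·e^31)) = 31

Interpretation: for a small percentage change in X, the percentage change in Y is approximately 31.00 times as large.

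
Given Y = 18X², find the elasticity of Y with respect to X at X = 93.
Elasticity = 2

Elasticity = (dY/dX) · (X/Y)

dY/dX = 36·X
At X = 93: dY/dX = 3348, Y = 155682

Elasticity = 3348 · (93 / 155682) = 2

Interpretation: for a small percentage change in X, the percentage change in Y is approximately 2.00 times as large.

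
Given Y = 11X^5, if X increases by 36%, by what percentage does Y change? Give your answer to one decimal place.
365.3%

For Y = 11X^5:
If X → X(1 + 0.36)
Then Y → Y · (1 + 0.36)^5
     ≈ Y · 4.6526

Percentage change = ((1 + 0.36)^5 − 1) × 100% ≈ 365.3%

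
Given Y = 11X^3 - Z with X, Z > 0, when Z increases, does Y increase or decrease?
Y decreases

Taking the partial derivative:
∂Y/∂Z = -1

∂Y/∂Z = -1 < 0 (assuming positive values)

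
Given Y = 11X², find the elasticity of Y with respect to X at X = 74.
Elasticity = 2

Elasticity = (dY/dX) · (X/Y)

dY/dX = 22·X
At X = 74: dY/dX = 1628, Y = 60236

Elasticity = 1628 · (74 / 60236) = 2

Interpretation: for a small percentage change in X, the percentage change in Y is approximately 2.00 times as large.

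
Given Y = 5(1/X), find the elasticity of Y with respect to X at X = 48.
Elasticity = -1

Elasticity = (dY/dX) · (X/Y)

dY/dX = -5/X²
At X = 48: dY/dX = -5/2304, Y = 5/48

Elasticity = (-5/2304) · (48 / (5/48)) = -1

Interpretation: for a small percentage change in X, the percentage change in Y is approximately -1.00 times as large.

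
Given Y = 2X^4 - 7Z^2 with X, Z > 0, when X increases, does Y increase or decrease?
Y increases

Taking the partial derivative:
∂Y/∂X = 8X^3

∂Y/∂X = 8X^3 > 0 (assuming positive values)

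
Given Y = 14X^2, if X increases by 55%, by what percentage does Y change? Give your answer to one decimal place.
140.3%

For Y = 14X^2:
If X → X(1 + 0.55)
Then Y → Y · (1 + 0.55)^2
     = Y · 2.4025

Percentage change = ((1 + 0.55)^2 − 1) × 100% ≈ 140.3%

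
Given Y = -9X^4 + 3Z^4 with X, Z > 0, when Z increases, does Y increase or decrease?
Y increases

Taking the partial derivative:
∂Y/∂Z = 12Z^3

∂Y/∂Z = 12Z^3 > 0 (assuming positive values)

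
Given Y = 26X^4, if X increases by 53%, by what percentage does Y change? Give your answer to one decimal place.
448.0%

For Y = 26X^4:
If X → X(1 + 0.53)
Then Y → Y · (1 + 0.53)^4
     ≈ Y · 5.4798

Percentage change = ((1 + 0.53)^4 − 1) × 100% ≈ 448.0%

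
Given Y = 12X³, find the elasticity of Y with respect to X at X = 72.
Elasticity = 3

Elasticity = (dY/dX) · (X/Y)

dY/dX = 36·X²
At X = 72: dY/dX = 186624, Y = 4478976

Elasticity = 186624 · (72 / 4478976) = 3

Interpretation: for a small percentage change in X, the percentage change in Y is approximately 3.00 times as large.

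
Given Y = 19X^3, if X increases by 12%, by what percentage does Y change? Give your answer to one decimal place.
40.5%

For Y = 19X^3:
If X → X(1 + 0.12)
Then Y → Y · (1 + 0.12)^3
     ≈ Y · 1.4049

Percentage change = ((1 + 0.12)^3 − 1) × 100% ≈ 40.5%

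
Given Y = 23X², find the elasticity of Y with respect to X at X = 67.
Elasticity = 2

Elasticity = (dY/dX) · (X/Y)

dY/dX = 46·X
At X = 67: dY/dX = 3082, Y = 103247

Elasticity = 3082 · (67 / 103247) = 2

Interpretation: for a small percentage change in X, the percentage change in Y is approximately 2.00 times as large.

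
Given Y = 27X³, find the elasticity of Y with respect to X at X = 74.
Elasticity = 3

Elasticity = (dY/dX) · (X/Y)

dY/dX = 81·X²
At X = 74: dY/dX = 443556, Y = 10941048

Elasticity = 443556 · (74 / 10941048) = 3

Interpretation: for a small percentage change in X, the percentage change in Y is approximately 3.00 times as large.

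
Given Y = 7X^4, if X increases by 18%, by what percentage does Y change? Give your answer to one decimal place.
93.9%

For Y = 7X^4:
If X → X(1 + 0.18)
Then Y → Y · (1 + 0.18)^4
     ≈ Y · 1.9388

Percentage change = ((1 + 0.18)^4 − 1) × 100% ≈ 93.9%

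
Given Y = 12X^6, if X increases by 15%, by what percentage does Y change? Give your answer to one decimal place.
131.3%

For Y = 12X^6:
If X → X(1 + 0.15)
Then Y → Y · (1 + 0.15)^6
     ≈ Y · 2.3131

Percentage change = ((1 + 0.15)^6 − 1) × 100% ≈ 131.3%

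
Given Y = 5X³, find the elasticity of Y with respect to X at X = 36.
Elasticity = 3

Elasticity = (dY/dX) · (X/Y)

dY/dX = 15·X²
At X = 36: dY/dX = 19440, Y = 233280

Elasticity = 19440 · (36 / 233280) = 3

Interpretation: for a small percentage change in X, the percentage change in Y is approximately 3.00 times as large.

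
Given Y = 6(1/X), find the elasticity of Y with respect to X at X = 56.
Elasticity = -1

Elasticity = (dY/dX) · (X/Y)

dY/dX = -6/X²
At X = 56: dY/dX = -3/1568, Y = 3/28

Elasticity = (-3/1568) · (56 / (3/28)) = -1

Interpretation: for a small percentage change in X, the percentage change in Y is approximately -1.00 times as large.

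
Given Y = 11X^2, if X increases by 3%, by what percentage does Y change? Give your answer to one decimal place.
6.1%

For Y = 11X^2:
If X → X(1 + 0.03)
Then Y → Y · (1 + 0.03)^2
     = Y · 1.0609

Percentage change = ((1 + 0.03)^2 − 1) × 100% ≈ 6.1%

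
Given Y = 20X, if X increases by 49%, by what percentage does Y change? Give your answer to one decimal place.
49.0%

For Y = 20X:
If X → X(1 + 0.49)
Then Y → Y · (1 + 0.49)^1
     = Y · 1.4900

Percentage change = ((1 + 0.49)^1 − 1) × 100% = 49.0%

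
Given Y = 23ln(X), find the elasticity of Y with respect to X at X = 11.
Elasticity = 1/ln(11) ≈ 0.4170

Elasticity = (dY/dX) · (X/Y)

dY/dX = 23/X
At X = 11: dY/dX = 23/11, Y = 23·ln(11)

Elasticity = (23/11) · (11 / (23·ln(11))) = 1/ln(11) ≈ 0.4170

Interpretation: for a small percentage change in X, the percentage change in Y is approximately 0.42 times as large.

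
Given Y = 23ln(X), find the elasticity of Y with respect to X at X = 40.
Elasticity = 1/ln(40) ≈ 0.2711

Elasticity = (dY/dX) · (X/Y)

dY/dX = 23/X
At X = 40: dY/dX = 23/40, Y = 23·ln(40)

Elasticity = (23/40) · (40 / (23·ln(40))) = 1/ln(40) ≈ 0.2711

Interpretation: for a small percentage change in X, the percentage change in Y is approximately 0.27 times as large.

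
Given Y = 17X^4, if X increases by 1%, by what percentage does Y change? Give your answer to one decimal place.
4.1%

For Y = 17X^4:
If X → X(1 + 0.01)
Then Y → Y · (1 + 0.01)^4
     ≈ Y · 1.0406

Percentage change = ((1 + 0.01)^4 − 1) × 100% ≈ 4.1%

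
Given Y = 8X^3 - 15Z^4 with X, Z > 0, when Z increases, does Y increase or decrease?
Y decreases

Taking the partial derivative:
∂Y/∂Z = -60Z^3

∂Y/∂Z = -60Z^3 < 0 (assuming positive values)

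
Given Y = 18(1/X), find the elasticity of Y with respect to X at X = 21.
Elasticity = -1

Elasticity = (dY/dX) · (X/Y)

dY/dX = -18/X²
At X = 21: dY/dX = -2/49, Y = 6/7

Elasticity = (-2/49) · (21 / (6/7)) = -1

Interpretation: for a small percentage change in X, the percentage change in Y is approximately -1.00 times as large.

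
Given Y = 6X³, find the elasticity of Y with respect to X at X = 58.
Elasticity = 3

Elasticity = (dY/dX) · (X/Y)

dY/dX = 18·X²
At X = 58: dY/dX = 60552, Y = 1170672

Elasticity = 60552 · (58 / 1170672) = 3

Interpretation: for a small percentage change in X, the percentage change in Y is approximately 3.00 times as large.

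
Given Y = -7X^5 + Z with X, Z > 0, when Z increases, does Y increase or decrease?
Y increases

Taking the partial derivative:
∂Y/∂Z = 1

∂Y/∂Z = 1 > 0 (assuming positive values)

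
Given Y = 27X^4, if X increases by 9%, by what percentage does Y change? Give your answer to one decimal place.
41.2%

For Y = 27X^4:
If X → X(1 + 0.09)
Then Y → Y · (1 + 0.09)^4
     ≈ Y · 1.4116

Percentage change = ((1 + 0.09)^4 − 1) × 100% ≈ 41.2%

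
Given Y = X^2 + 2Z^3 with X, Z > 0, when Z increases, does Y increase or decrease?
Y increases

Taking the partial derivative:
∂Y/∂Z = 6Z^2

∂Y/∂Z = 6Z^2 > 0 (assuming positive values)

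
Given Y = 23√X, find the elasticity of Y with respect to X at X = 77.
Elasticity = 1/2

Elasticity = (dY/dX) · (X/Y)

dY/dX = 23/(2·√X)
At X = 77: dY/dX = 23·√77/154, Y = 23·√77

Elasticity = (23·√77/154) · (77 / (23·√77)) = 1/2

Interpretation: for a small percentage change in X, the percentage change in Y is approximately 0.50 times as large.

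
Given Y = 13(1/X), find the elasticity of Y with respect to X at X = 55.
Elasticity = -1

Elasticity = (dY/dX) · (X/Y)

dY/dX = -13/X²
At X = 55: dY/dX = -13/3025, Y = 13/55

Elasticity = (-13/3025) · (55 / (13/55)) = -1

Interpretation: for a small percentage change in X, the percentage change in Y is approximately -1.00 times as large.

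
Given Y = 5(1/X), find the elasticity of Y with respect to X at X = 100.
Elasticity = -1

Elasticity = (dY/dX) · (X/Y)

dY/dX = -5/X²
At X = 100: dY/dX = -1/2000, Y = 1/20

Elasticity = (-1/2000) · (100 / (1/20)) = -1

Interpretation: for a small percentage change in X, the percentage change in Y is approximately -1.00 times as large.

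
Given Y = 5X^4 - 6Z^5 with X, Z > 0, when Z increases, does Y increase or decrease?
Y decreases

Taking the partial derivative:
∂Y/∂Z = -30Z^4

∂Y/∂Z = -30Z^4 < 0 (assuming positive values)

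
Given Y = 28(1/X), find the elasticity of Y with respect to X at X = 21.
Elasticity = -1

Elasticity = (dY/dX) · (X/Y)

dY/dX = -28/X²
At X = 21: dY/dX = -4/63, Y = 4/3

Elasticity = (-4/63) · (21 / (4/3)) = -1

Interpretation: for a small percentage change in X, the percentage change in Y is approximately -1.00 times as large.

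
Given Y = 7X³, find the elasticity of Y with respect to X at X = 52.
Elasticity = 3

Elasticity = (dY/dX) · (X/Y)

dY/dX = 21·X²
At X = 52: dY/dX = 56784, Y = 984256

Elasticity = 56784 · (52 / 984256) = 3

Interpretation: for a small percentage change in X, the percentage change in Y is approximately 3.00 times as large.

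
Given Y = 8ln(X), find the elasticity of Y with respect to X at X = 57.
Elasticity = 1/ln(57) ≈ 0.2473

Elasticity = (dY/dX) · (X/Y)

dY/dX = 8/X
At X = 57: dY/dX = 8/57, Y = 8·ln(57)

Elasticity = (8/57) · (57 / (8·ln(57))) = 1/ln(57) ≈ 0.2473

Interpretation: for a small percentage change in X, the percentage change in Y is approximately 0.25 times as large.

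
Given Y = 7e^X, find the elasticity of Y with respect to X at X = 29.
Elasticity = 29

Elasticity = (dY/dX) · (X/Y)

dY/dX = 7·e^X
At X = 29: dY/dX = 7·e^29, Y = 7·e^29

Elasticity = (7·e^29) · (29 / (7·e^29)) = 29

Interpretation: for a small percentage change in X, the percentage change in Y is approximately 29.00 times as large.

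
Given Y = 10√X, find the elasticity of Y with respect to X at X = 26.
Elasticity = 1/2

Elasticity = (dY/dX) · (X/Y)

dY/dX = 5/√X
At X = 26: dY/dX = 5·√26/26, Y = 10·√26

Elasticity = (5·√26/26) · (26 / (10·√26)) = 1/2

Interpretation: for a small percentage change in X, the percentage change in Y is approximately 0.50 times as large.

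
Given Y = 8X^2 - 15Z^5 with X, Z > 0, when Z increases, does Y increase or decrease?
Y decreases

Taking the partial derivative:
∂Y/∂Z = -75Z^4

∂Y/∂Z = -75Z^4 < 0 (assuming positive values)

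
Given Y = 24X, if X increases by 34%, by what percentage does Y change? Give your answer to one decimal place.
34.0%

For Y = 24X:
If X → X(1 + 0.34)
Then Y → Y · (1 + 0.34)^1
     = Y · 1.3400

Percentage change = ((1 + 0.34)^1 − 1) × 100% = 34.0%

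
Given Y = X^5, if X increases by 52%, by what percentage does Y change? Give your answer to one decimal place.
711.4%

For Y = X^5:
If X → X(1 + 0.52)
Then Y → Y · (1 + 0.52)^5
     ≈ Y · 8.1137

Percentage change = ((1 + 0.52)^5 − 1) × 100% ≈ 711.4%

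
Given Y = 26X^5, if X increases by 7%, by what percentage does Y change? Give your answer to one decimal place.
40.3%

For Y = 26X^5:
If X → X(1 + 0.07)
Then Y → Y · (1 + 0.07)^5
     ≈ Y · 1.4026

Percentage change = ((1 + 0.07)^5 − 1) × 100% ≈ 40.3%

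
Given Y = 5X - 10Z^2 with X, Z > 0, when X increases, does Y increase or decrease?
Y increases

Taking the partial derivative:
∂Y/∂X = 5

∂Y/∂X = 5 > 0 (assuming positive values)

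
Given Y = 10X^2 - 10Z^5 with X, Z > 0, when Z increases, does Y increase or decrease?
Y decreases

Taking the partial derivative:
∂Y/∂Z = -50Z^4

∂Y/∂Z = -50Z^4 < 0 (assuming positive values)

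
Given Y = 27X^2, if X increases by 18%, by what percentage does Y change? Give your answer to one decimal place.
39.2%

For Y = 27X^2:
If X → X(1 + 0.18)
Then Y → Y · (1 + 0.18)^2
     = Y · 1.3924

Percentage change = ((1 + 0.18)^2 − 1) × 100% ≈ 39.2%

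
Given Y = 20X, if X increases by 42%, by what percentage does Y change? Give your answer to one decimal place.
42.0%

For Y = 20X:
If X → X(1 + 0.42)
Then Y → Y · (1 + 0.42)^1
     = Y · 1.4200

Percentage change = ((1 + 0.42)^1 − 1) × 100% = 42.0%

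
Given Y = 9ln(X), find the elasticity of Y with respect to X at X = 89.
Elasticity = 1/ln(89) ≈ 0.2228

Elasticity = (dY/dX) · (X/Y)

dY/dX = 9/X
At X = 89: dY/dX = 9/89, Y = 9·ln(89)

Elasticity = (9/89) · (89 / (9·ln(89))) = 1/ln(89) ≈ 0.2228

Interpretation: for a small percentage change in X, the percentage change in Y is approximately 0.22 times as large.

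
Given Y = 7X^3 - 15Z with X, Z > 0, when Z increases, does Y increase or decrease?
Y decreases

Taking the partial derivative:
∂Y/∂Z = -15

∂Y/∂Z = -15 < 0 (assuming positive values)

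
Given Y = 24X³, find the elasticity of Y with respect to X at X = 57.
Elasticity = 3

Elasticity = (dY/dX) · (X/Y)

dY/dX = 72·X²
At X = 57: dY/dX = 233928, Y = 4444632

Elasticity = 233928 · (57 / 4444632) = 3

Interpretation: for a small percentage change in X, the percentage change in Y is approximately 3.00 times as large.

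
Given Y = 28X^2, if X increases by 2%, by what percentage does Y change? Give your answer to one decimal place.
4.0%

For Y = 28X^2:
If X → X(1 + 0.02)
Then Y → Y · (1 + 0.02)^2
     = Y · 1.0404

Percentage change = ((1 + 0.02)^2 − 1) × 100% ≈ 4.0%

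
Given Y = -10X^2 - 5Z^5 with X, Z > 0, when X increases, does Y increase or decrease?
Y decreases

Taking the partial derivative:
∂Y/∂X = -20X

∂Y/∂X = -20X < 0 (assuming positive values)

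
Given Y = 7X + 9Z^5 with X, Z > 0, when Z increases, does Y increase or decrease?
Y increases

Taking the partial derivative:
∂Y/∂Z = 45Z^4

∂Y/∂Z = 45Z^4 > 0 (assuming positive values)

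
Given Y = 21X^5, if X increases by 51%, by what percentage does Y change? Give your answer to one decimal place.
685.0%

For Y = 21X^5:
If X → X(1 + 0.51)
Then Y → Y · (1 + 0.51)^5
     ≈ Y · 7.8503

Percentage change = ((1 + 0.51)^5 − 1) × 100% ≈ 685.0%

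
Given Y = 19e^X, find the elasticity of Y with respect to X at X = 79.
Elasticity = 79

Elasticity = (dY/dX) · (X/Y)

dY/dX = 19·e^X
At X = 79: dY/dX = 19·e^79, Y = 19·e^79

Elasticity = (19·e^79) · (79 / (19·e^79)) = 79

Interpretation: for a small percentage change in X, the percentage change in Y is approximately 79.00 times as large.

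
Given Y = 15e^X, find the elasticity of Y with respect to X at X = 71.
Elasticity = 71

Elasticity = (dY/dX) · (X/Y)

dY/dX = 15·e^X
At X = 71: dY/dX = 15·e^71, Y = 15·e^71

Elasticity = (15·e^71) · (71 / (15·e^71)) = 71

Interpretation: for a small percentage change in X, the percentage change in Y is approximately 71.00 times as large.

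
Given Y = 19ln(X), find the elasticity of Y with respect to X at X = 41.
Elasticity = 1/ln(41) ≈ 0.2693

Elasticity = (dY/dX) · (X/Y)

dY/dX = 19/X
At X = 41: dY/dX = 19/41, Y = 19·ln(41)

Elasticity = (19/41) · (41 / (19·ln(41))) = 1/ln(41) ≈ 0.2693

Interpretation: for a small percentage change in X, the percentage change in Y is approximately 0.27 times as large.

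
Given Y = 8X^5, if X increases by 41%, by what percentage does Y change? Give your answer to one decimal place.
457.3%

For Y = 8X^5:
If X → X(1 + 0.41)
Then Y → Y · (1 + 0.41)^5
     ≈ Y · 5.5731

Percentage change = ((1 + 0.41)^5 − 1) × 100% ≈ 457.3%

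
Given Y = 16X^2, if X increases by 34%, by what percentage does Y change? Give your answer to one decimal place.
79.6%

For Y = 16X^2:
If X → X(1 + 0.34)
Then Y → Y · (1 + 0.34)^2
     = Y · 1.7956

Percentage change = ((1 + 0.34)^2 − 1) × 100% ≈ 79.6%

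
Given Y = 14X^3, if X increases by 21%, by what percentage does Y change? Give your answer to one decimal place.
77.2%

For Y = 14X^3:
If X → X(1 + 0.21)
Then Y → Y · (1 + 0.21)^3
     ≈ Y · 1.7716

Percentage change = ((1 + 0.21)^3 − 1) × 100% ≈ 77.2%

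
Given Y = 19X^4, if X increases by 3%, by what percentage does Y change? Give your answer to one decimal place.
12.6%

For Y = 19X^4:
If X → X(1 + 0.03)
Then Y → Y · (1 + 0.03)^4
     ≈ Y · 1.1255

Percentage change = ((1 + 0.03)^4 − 1) × 100% ≈ 12.6%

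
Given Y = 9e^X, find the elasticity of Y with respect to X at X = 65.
Elasticity = 65

Elasticity = (dY/dX) · (X/Y)

dY/dX = 9·e^X
At X = 65: dY/dX = 9·e^65, Y = 9·e^65

Elasticity = (9·e^65) · (65 / (9·e^65)) = 65

Interpretation: for a small percentage change in X, the percentage change in Y is approximately 65.00 times as large.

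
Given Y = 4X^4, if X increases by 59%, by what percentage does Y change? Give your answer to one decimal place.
539.1%

For Y = 4X^4:
If X → X(1 + 0.59)
Then Y → Y · (1 + 0.59)^4
     ≈ Y · 6.3913

Percentage change = ((1 + 0.59)^4 − 1) × 100% ≈ 539.1%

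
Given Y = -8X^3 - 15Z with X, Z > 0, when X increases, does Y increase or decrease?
Y decreases

Taking the partial derivative:
∂Y/∂X = -24X^2

∂Y/∂X = -24X^2 < 0 (assuming positive values)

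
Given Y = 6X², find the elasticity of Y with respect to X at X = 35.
Elasticity = 2

Elasticity = (dY/dX) · (X/Y)

dY/dX = 12·X
At X = 35: dY/dX = 420, Y = 7350

Elasticity = 420 · (35 / 7350) = 2

Interpretation: for a small percentage change in X, the percentage change in Y is approximately 2.00 times as large.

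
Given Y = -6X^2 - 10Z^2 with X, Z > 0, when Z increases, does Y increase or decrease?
Y decreases

Taking the partial derivative:
∂Y/∂Z = -20Z

∂Y/∂Z = -20Z < 0 (assuming positive values)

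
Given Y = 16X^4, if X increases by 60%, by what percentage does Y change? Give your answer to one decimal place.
555.4%

For Y = 16X^4:
If X → X(1 + 0.6)
Then Y → Y · (1 + 0.6)^4
     = Y · 6.5536

Percentage change = ((1 + 0.6)^4 − 1) × 100% ≈ 555.4%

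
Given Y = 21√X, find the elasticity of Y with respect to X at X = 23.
Elasticity = 1/2

Elasticity = (dY/dX) · (X/Y)

dY/dX = 21/(2·√X)
At X = 23: dY/dX = 21·√23/46, Y = 21·√23

Elasticity = (21·√23/46) · (23 / (21·√23)) = 1/2

Interpretation: for a small percentage change in X, the percentage change in Y is approximately 0.50 times as large.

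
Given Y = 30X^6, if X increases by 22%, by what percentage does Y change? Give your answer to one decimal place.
229.7%

For Y = 30X^6:
If X → X(1 + 0.22)
Then Y → Y · (1 + 0.22)^6
     ≈ Y · 3.2973

Percentage change = ((1 + 0.22)^6 − 1) × 100% ≈ 229.7%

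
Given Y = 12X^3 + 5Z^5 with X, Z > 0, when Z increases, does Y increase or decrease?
Y increases

Taking the partial derivative:
∂Y/∂Z = 25Z^4

∂Y/∂Z = 25Z^4 > 0 (assuming positive values)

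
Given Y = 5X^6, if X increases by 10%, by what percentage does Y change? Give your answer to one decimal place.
77.2%

For Y = 5X^6:
If X → X(1 + 0.1)
Then Y → Y · (1 + 0.1)^6
     ≈ Y · 1.7716

Percentage change = ((1 + 0.1)^6 − 1) × 100% ≈ 77.2%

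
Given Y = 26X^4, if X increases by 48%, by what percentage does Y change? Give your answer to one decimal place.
379.8%

For Y = 26X^4:
If X → X(1 + 0.48)
Then Y → Y · (1 + 0.48)^4
     ≈ Y · 4.7979

Percentage change = ((1 + 0.48)^4 − 1) × 100% ≈ 379.8%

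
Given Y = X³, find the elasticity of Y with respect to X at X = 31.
Elasticity = 3

Elasticity = (dY/dX) · (X/Y)

dY/dX = 3·X²
At X = 31: dY/dX = 2883, Y = 29791

Elasticity = 2883 · (31 / 29791) = 3

Interpretation: for a small percentage change in X, the percentage change in Y is approximately 3.00 times as large.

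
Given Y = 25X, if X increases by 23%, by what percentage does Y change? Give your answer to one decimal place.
23.0%

For Y = 25X:
If X → X(1 + 0.23)
Then Y → Y · (1 + 0.23)^1
     = Y · 1.2300

Percentage change = ((1 + 0.23)^1 − 1) × 100% = 23.0%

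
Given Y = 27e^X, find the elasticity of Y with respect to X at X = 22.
Elasticity = 22

Elasticity = (dY/dX) · (X/Y)

dY/dX = 27·e^X
At X = 22: dY/dX = 27·e^22, Y = 27·e^22

Elasticity = (27·e^22) · (22 / (27·e^22)) = 22

Interpretation: for a small percentage change in X, the percentage change in Y is approximately 22.00 times as large.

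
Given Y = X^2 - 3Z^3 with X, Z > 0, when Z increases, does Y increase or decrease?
Y decreases

Taking the partial derivative:
∂Y/∂Z = -9Z^2

∂Y/∂Z = -9Z^2 < 0 (assuming positive values)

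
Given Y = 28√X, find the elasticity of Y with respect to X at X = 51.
Elasticity = 1/2

Elasticity = (dY/dX) · (X/Y)

dY/dX = 14/√X
At X = 51: dY/dX = 14·√51/51, Y = 28·√51

Elasticity = (14·√51/51) · (51 / (28·√51)) = 1/2

Interpretation: for a small percentage change in X, the percentage change in Y is approximately 0.50 times as large.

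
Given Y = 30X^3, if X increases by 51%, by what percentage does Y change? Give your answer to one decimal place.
244.3%

For Y = 30X^3:
If X → X(1 + 0.51)
Then Y → Y · (1 + 0.51)^3
     ≈ Y · 3.4430

Percentage change = ((1 + 0.51)^3 − 1) × 100% ≈ 244.3%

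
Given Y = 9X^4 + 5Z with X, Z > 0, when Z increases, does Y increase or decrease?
Y increases

Taking the partial derivative:
∂Y/∂Z = 5

∂Y/∂Z = 5 > 0 (assuming positive values)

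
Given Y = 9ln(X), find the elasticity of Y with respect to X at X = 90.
Elasticity = 1/ln(90) ≈ 0.2222

Elasticity = (dY/dX) · (X/Y)

dY/dX = 9/X
At X = 90: dY/dX = 1/10, Y = 9·ln(90)

Elasticity = (1/10) · (90 / (9·ln(90))) = 1/ln(90) ≈ 0.2222

Interpretation: for a small percentage change in X, the percentage change in Y is approximately 0.22 times as large.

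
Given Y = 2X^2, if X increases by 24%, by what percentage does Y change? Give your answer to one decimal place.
53.8%

For Y = 2X^2:
If X → X(1 + 0.24)
Then Y → Y · (1 + 0.24)^2
     = Y · 1.5376

Percentage change = ((1 + 0.24)^2 − 1) × 100% ≈ 53.8%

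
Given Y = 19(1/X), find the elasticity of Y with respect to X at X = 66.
Elasticity = -1

Elasticity = (dY/dX) · (X/Y)

dY/dX = -19/X²
At X = 66: dY/dX = -19/4356, Y = 19/66

Elasticity = (-19/4356) · (66 / (19/66)) = -1

Interpretation: for a small percentage change in X, the percentage change in Y is approximately -1.00 times as large.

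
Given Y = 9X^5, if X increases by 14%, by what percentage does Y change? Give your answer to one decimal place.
92.5%

For Y = 9X^5:
If X → X(1 + 0.14)
Then Y → Y · (1 + 0.14)^5
     ≈ Y · 1.9254

Percentage change = ((1 + 0.14)^5 − 1) × 100% ≈ 92.5%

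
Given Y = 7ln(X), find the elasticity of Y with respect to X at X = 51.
Elasticity = 1/ln(51) ≈ 0.2543

Elasticity = (dY/dX) · (X/Y)

dY/dX = 7/X
At X = 51: dY/dX = 7/51, Y = 7·ln(51)

Elasticity = (7/51) · (51 / (7·ln(51))) = 1/ln(51) ≈ 0.2543

Interpretation: for a small percentage change in X, the percentage change in Y is approximately 0.25 times as large.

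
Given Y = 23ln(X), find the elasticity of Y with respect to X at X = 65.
Elasticity = 1/ln(65) ≈ 0.2396

Elasticity = (dY/dX) · (X/Y)

dY/dX = 23/X
At X = 65: dY/dX = 23/65, Y = 23·ln(65)

Elasticity = (23/65) · (65 / (23·ln(65))) = 1/ln(65) ≈ 0.2396

Interpretation: for a small percentage change in X, the percentage change in Y is approximately 0.24 times as large.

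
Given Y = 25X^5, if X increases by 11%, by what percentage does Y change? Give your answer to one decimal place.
68.5%

For Y = 25X^5:
If X → X(1 + 0.11)
Then Y → Y · (1 + 0.11)^5
     ≈ Y · 1.6851

Percentage change = ((1 + 0.11)^5 − 1) × 100% ≈ 68.5%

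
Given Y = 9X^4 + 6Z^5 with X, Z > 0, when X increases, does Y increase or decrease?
Y increases

Taking the partial derivative:
∂Y/∂X = 36X^3

∂Y/∂X = 36X^3 > 0 (assuming positive values)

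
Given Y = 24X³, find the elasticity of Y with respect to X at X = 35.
Elasticity = 3

Elasticity = (dY/dX) · (X/Y)

dY/dX = 72·X²
At X = 35: dY/dX = 88200, Y = 1029000

Elasticity = 88200 · (35 / 1029000) = 3

Interpretation: for a small percentage change in X, the percentage change in Y is approximately 3.00 times as large.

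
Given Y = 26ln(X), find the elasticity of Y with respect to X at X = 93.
Elasticity = 1/ln(93) ≈ 0.2206

Elasticity = (dY/dX) · (X/Y)

dY/dX = 26/X
At X = 93: dY/dX = 26/93, Y = 26·ln(93)

Elasticity = (26/93) · (93 / (26·ln(93))) = 1/ln(93) ≈ 0.2206

Interpretation: for a small percentage change in X, the percentage change in Y is approximately 0.22 times as large.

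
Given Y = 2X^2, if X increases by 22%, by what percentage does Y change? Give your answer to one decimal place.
48.8%

For Y = 2X^2:
If X → X(1 + 0.22)
Then Y → Y · (1 + 0.22)^2
     = Y · 1.4884

Percentage change = ((1 + 0.22)^2 − 1) × 100% ≈ 48.8%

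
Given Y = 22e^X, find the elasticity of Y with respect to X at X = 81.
Elasticity = 81

Elasticity = (dY/dX) · (X/Y)

dY/dX = 22·e^X
At X = 81: dY/dX = 22·e^81, Y = 22·e^81

Elasticity = (22·e^81) · (81 / (22·e^81)) = 81

Interpretation: for a small percentage change in X, the percentage change in Y is approximately 81.00 times as large.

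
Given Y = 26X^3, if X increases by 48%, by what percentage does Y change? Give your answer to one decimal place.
224.2%

For Y = 26X^3:
If X → X(1 + 0.48)
Then Y → Y · (1 + 0.48)^3
     ≈ Y · 3.2418

Percentage change = ((1 + 0.48)^3 − 1) × 100% ≈ 224.2%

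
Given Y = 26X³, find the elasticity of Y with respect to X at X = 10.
Elasticity = 3

Elasticity = (dY/dX) · (X/Y)

dY/dX = 78·X²
At X = 10: dY/dX = 7800, Y = 26000

Elasticity = 7800 · (10 / 26000) = 3

Interpretation: for a small percentage change in X, the percentage change in Y is approximately 3.00 times as large.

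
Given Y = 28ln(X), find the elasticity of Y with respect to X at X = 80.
Elasticity = 1/ln(80) ≈ 0.2282

Elasticity = (dY/dX) · (X/Y)

dY/dX = 28/X
At X = 80: dY/dX = 7/20, Y = 28·ln(80)

Elasticity = (7/20) · (80 / (28·ln(80))) = 1/ln(80) ≈ 0.2282

Interpretation: for a small percentage change in X, the percentage change in Y is approximately 0.23 times as large.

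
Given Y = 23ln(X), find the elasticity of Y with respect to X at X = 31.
Elasticity = 1/ln(31) ≈ 0.2912

Elasticity = (dY/dX) · (X/Y)

dY/dX = 23/X
At X = 31: dY/dX = 23/31, Y = 23·ln(31)

Elasticity = (23/31) · (31 / (23·ln(31))) = 1/ln(31) ≈ 0.2912

Interpretation: for a small percentage change in X, the percentage change in Y is approximately 0.29 times as large.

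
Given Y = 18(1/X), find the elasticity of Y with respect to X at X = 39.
Elasticity = -1

Elasticity = (dY/dX) · (X/Y)

dY/dX = -18/X²
At X = 39: dY/dX = -2/169, Y = 6/13

Elasticity = (-2/169) · (39 / (6/13)) = -1

Interpretation: for a small percentage change in X, the percentage change in Y is approximately -1.00 times as large.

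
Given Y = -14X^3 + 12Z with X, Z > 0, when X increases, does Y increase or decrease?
Y decreases

Taking the partial derivative:
∂Y/∂X = -42X^2

∂Y/∂X = -42X^2 < 0 (assuming positive values)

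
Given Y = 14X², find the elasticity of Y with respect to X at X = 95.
Elasticity = 2

Elasticity = (dY/dX) · (X/Y)

dY/dX = 28·X
At X = 95: dY/dX = 2660, Y = 126350

Elasticity = 2660 · (95 / 126350) = 2

Interpretation: for a small percentage change in X, the percentage change in Y is approximately 2.00 times as large.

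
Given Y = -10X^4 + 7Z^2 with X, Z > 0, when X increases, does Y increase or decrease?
Y decreases

Taking the partial derivative:
∂Y/∂X = -40X^3

∂Y/∂X = -40X^3 < 0 (assuming positive values)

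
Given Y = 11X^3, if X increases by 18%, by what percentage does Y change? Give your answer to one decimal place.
64.3%

For Y = 11X^3:
If X → X(1 + 0.18)
Then Y → Y · (1 + 0.18)^3
     ≈ Y · 1.6430

Percentage change = ((1 + 0.18)^3 − 1) × 100% ≈ 64.3%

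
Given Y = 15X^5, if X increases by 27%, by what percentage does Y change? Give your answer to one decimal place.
230.4%

For Y = 15X^5:
If X → X(1 + 0.27)
Then Y → Y · (1 + 0.27)^5
     ≈ Y · 3.3038

Percentage change = ((1 + 0.27)^5 − 1) × 100% ≈ 230.4%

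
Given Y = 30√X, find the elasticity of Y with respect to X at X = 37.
Elasticity = 1/2

Elasticity = (dY/dX) · (X/Y)

dY/dX = 15/√X
At X = 37: dY/dX = 15·√37/37, Y = 30·√37

Elasticity = (15·√37/37) · (37 / (30·√37)) = 1/2

Interpretation: for a small percentage change in X, the percentage change in Y is approximately 0.50 times as large.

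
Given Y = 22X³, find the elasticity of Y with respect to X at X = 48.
Elasticity = 3

Elasticity = (dY/dX) · (X/Y)

dY/dX = 66·X²
At X = 48: dY/dX = 152064, Y = 2433024

Elasticity = 152064 · (48 / 2433024) = 3

Interpretation: for a small percentage change in X, the percentage change in Y is approximately 3.00 times as large.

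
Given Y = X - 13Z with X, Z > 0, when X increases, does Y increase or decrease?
Y increases

Taking the partial derivative:
∂Y/∂X = 1

∂Y/∂X = 1 > 0 (assuming positive values)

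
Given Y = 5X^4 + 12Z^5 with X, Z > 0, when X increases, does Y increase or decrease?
Y increases

Taking the partial derivative:
∂Y/∂X = 20X^3

∂Y/∂X = 20X^3 > 0 (assuming positive values)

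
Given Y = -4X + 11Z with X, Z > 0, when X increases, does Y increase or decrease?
Y decreases

Taking the partial derivative:
∂Y/∂X = -4

∂Y/∂X = -4 < 0 (assuming positive values)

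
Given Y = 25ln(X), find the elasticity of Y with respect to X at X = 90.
Elasticity = 1/ln(90) ≈ 0.2222

Elasticity = (dY/dX) · (X/Y)

dY/dX = 25/X
At X = 90: dY/dX = 5/18, Y = 25·ln(90)

Elasticity = (5/18) · (90 / (25·ln(90))) = 1/ln(90) ≈ 0.2222

Interpretation: for a small percentage change in X, the percentage change in Y is approximately 0.22 times as large.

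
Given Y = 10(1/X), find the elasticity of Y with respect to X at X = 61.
Elasticity = -1

Elasticity = (dY/dX) · (X/Y)

dY/dX = -10/X²
At X = 61: dY/dX = -10/3721, Y = 10/61

Elasticity = (-10/3721) · (61 / (10/61)) = -1

Interpretation: for a small percentage change in X, the percentage change in Y is approximately -1.00 times as large.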